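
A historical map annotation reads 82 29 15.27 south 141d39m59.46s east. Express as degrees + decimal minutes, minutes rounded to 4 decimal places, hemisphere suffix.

82° 29.2545′ S, 141° 39.9910′ E

φ: 29 + 15.27/60 = 29.254500′
Lon: 39 + 59.46/60 = 39.991000′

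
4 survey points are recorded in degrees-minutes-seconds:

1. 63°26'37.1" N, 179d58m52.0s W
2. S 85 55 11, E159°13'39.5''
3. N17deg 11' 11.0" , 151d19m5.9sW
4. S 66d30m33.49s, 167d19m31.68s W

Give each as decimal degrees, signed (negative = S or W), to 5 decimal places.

1. 63.44364, -179.98111
2. -85.91972, 159.22764
3. 17.18639, -151.31831
4. -66.50930, -167.32547

Point 1:
  φ: 63° + 26/60 + 37.1/3600 = 63 + 0.433333 + 0.010306 = 63.443639
  N ⇒ keep positive
  Lon: 58′ + 52″ = 58.86667′; 179 + 58.86667/60 = 179.981111
  hemisphere W, so the sign is −
Point 2:
  Lat: 85 + 55/60 + 11/3600 = 85.919722
  S → negative
  Lon: 159° + 13/60 + 39.5/3600 = 159 + 0.216667 + 0.010972 = 159.227639
  E ⇒ keep positive
Point 3:
  Lat: 17 + 11/60 + 11/3600 = 17.186389
  N ⇒ keep positive
  λ: 19′ + 5.9″ = 19.09833′; 151 + 19.09833/60 = 151.318306
  hemisphere W, so the sign is −
Point 4:
  Latitude: 66 + 30/60 + 33.49/3600 = 66.509303
  hemisphere S, so the sign is −
  λ: 19′ + 31.68″ = 19.52800′; 167 + 19.52800/60 = 167.325467
  W → negative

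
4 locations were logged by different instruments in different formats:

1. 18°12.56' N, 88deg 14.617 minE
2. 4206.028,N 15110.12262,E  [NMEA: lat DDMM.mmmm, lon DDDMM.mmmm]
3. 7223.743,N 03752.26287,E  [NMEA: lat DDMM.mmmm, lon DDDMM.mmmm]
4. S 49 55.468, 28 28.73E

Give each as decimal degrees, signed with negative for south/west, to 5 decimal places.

1. 18.20933, 88.24362
2. 42.10047, 151.16871
3. 72.39572, 37.87105
4. -49.92447, 28.47883

Point 1:
  φ: 12.56′ = 0.209333°; total 18.209333
  N → positive
  λ: 14.617′ = 0.243617°; total 88.243617
  E ⇒ keep positive
Point 2:
  φ: degrees = first 2 digits = 42, minutes = 6.028; 42 + 6.028/60 = 42.100467
  N → positive
  λ: degrees = first 3 digits = 151, minutes = 10.12262; 151 + 10.12262/60 = 151.168710
  E → positive
Point 3:
  φ: degrees = first 2 digits = 72, minutes = 23.743; 72 + 23.743/60 = 72.395717
  N ⇒ keep positive
  λ: split at 3 digits → 037° and 52.26287′; 37 + 52.26287/60 = 37.871048
  E ⇒ keep positive
Point 4:
  Lat: 55.468′ = 0.924467°; total 49.924467
  hemisphere S, so the sign is −
  Longitude: 28 + 28.73/60 = 28.478833
  E ⇒ keep positive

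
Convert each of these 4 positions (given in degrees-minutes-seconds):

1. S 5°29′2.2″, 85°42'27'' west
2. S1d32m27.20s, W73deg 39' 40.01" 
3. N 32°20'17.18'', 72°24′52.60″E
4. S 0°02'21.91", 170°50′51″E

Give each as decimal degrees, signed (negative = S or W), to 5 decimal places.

Point 1:
  Latitude: 5° + 29/60 + 2.2/3600 = 5 + 0.483333 + 0.000611 = 5.483944
  S ⇒ negate
  Lon: 85 + 42/60 + 27/3600 = 85.707500
  hemisphere W, so the sign is −
Point 2:
  φ: 32′ + 27.2″ = 32.45333′; 1 + 32.45333/60 = 1.540889
  hemisphere S, so the sign is −
  λ: 73 + 39/60 + 40.01/3600 = 73.661114
  W ⇒ negate
Point 3:
  Latitude: 32° + 20/60 + 17.18/3600 = 32 + 0.333333 + 0.004772 = 32.338106
  N ⇒ keep positive
  Longitude: 72° + 24/60 + 52.6/3600 = 72 + 0.400000 + 0.014611 = 72.414611
  E ⇒ keep positive
Point 4:
  Latitude: 2′ + 21.91″ = 2.36517′; 0 + 2.36517/60 = 0.039419
  S → negative
  λ: 170° + 50/60 + 51/3600 = 170 + 0.833333 + 0.014167 = 170.847500
  E ⇒ keep positive

1. -5.48394, -85.70750
2. -1.54089, -73.66111
3. 32.33811, 72.41461
4. -0.03942, 170.84750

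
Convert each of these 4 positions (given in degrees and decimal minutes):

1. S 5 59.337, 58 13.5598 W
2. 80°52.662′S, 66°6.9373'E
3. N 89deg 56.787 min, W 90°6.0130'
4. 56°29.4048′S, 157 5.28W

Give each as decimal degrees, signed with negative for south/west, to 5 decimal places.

Point 1:
  Latitude: 59.337′ = 0.988950°; total 5.988950
  S → negative
  Longitude: 58 + 13.5598/60 = 58.225997
  W ⇒ negate
Point 2:
  φ: 80 + 52.662/60 = 80.877700
  S ⇒ negate
  Longitude: 6.9373′ = 0.115622°; total 66.115622
  E ⇒ keep positive
Point 3:
  Latitude: 56.787′ = 0.946450°; total 89.946450
  N ⇒ keep positive
  λ: 90 + 6.013/60 = 90.100217
  W ⇒ negate
Point 4:
  Latitude: 29.4048′ = 0.490080°; total 56.490080
  S ⇒ negate
  λ: 5.28′ = 0.088000°; total 157.088000
  W → negative

1. -5.98895, -58.22600
2. -80.87770, 66.11562
3. 89.94645, -90.10022
4. -56.49008, -157.08800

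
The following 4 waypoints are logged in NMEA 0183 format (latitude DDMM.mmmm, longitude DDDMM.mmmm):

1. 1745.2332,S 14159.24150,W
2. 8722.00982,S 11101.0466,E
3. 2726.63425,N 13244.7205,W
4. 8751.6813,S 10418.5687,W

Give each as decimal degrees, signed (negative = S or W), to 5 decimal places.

Point 1:
  Latitude: degrees = first 2 digits = 17, minutes = 45.2332; 17 + 45.2332/60 = 17.753887
  S → negative
  λ: split at 3 digits → 141° and 59.2415′; 141 + 59.2415/60 = 141.987358
  W ⇒ negate
Point 2:
  φ: split at 2 digits → 87° and 22.00982′; 87 + 22.00982/60 = 87.366830
  S ⇒ negate
  Lon: split at 3 digits → 111° and 1.0466′; 111 + 1.0466/60 = 111.017443
  E ⇒ keep positive
Point 3:
  Latitude: split at 2 digits → 27° and 26.63425′; 27 + 26.63425/60 = 27.443904
  N → positive
  λ: split at 3 digits → 132° and 44.7205′; 132 + 44.7205/60 = 132.745342
  W → negative
Point 4:
  Latitude: degrees = first 2 digits = 87, minutes = 51.6813; 87 + 51.6813/60 = 87.861355
  S ⇒ negate
  λ: degrees = first 3 digits = 104, minutes = 18.5687; 104 + 18.5687/60 = 104.309478
  hemisphere W, so the sign is −

1. -17.75389, -141.98736
2. -87.36683, 111.01744
3. 27.44390, -132.74534
4. -87.86136, -104.30948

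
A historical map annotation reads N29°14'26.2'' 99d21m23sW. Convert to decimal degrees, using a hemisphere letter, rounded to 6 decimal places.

Latitude: 29 + 14/60 + 26.2/3600 = 29.2406111
λ: 99 + 21/60 + 23/3600 = 99.3563889

29.240611° N, 99.356389° W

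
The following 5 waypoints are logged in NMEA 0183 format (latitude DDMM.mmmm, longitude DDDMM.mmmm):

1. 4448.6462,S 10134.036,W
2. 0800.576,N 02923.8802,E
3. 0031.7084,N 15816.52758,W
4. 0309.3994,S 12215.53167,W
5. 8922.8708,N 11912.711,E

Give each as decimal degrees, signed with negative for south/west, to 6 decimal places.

Point 1:
  Latitude: split at 2 digits → 44° and 48.6462′; 44 + 48.6462/60 = 44.8107700
  S → negative
  λ: degrees = first 3 digits = 101, minutes = 34.036; 101 + 34.036/60 = 101.5672667
  W ⇒ negate
Point 2:
  φ: degrees = first 2 digits = 8, minutes = 0.576; 8 + 0.576/60 = 8.0096000
  N ⇒ keep positive
  Lon: degrees = first 3 digits = 29, minutes = 23.8802; 29 + 23.8802/60 = 29.3980033
  E → positive
Point 3:
  φ: split at 2 digits → 00° and 31.7084′; 0 + 31.7084/60 = 0.5284733
  N ⇒ keep positive
  λ: split at 3 digits → 158° and 16.52758′; 158 + 16.52758/60 = 158.2754597
  hemisphere W, so the sign is −
Point 4:
  Latitude: split at 2 digits → 03° and 9.3994′; 3 + 9.3994/60 = 3.1566567
  S ⇒ negate
  Lon: degrees = first 3 digits = 122, minutes = 15.53167; 122 + 15.53167/60 = 122.2588612
  W → negative
Point 5:
  Latitude: degrees = first 2 digits = 89, minutes = 22.8708; 89 + 22.8708/60 = 89.3811800
  N ⇒ keep positive
  λ: degrees = first 3 digits = 119, minutes = 12.711; 119 + 12.711/60 = 119.2118500
  E ⇒ keep positive

1. -44.810770, -101.567267
2. 8.009600, 29.398003
3. 0.528473, -158.275460
4. -3.156657, -122.258861
5. 89.381180, 119.211850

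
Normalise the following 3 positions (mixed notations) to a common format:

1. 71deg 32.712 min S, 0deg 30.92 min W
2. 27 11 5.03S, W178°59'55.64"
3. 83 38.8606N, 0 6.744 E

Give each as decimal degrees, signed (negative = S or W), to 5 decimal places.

1. -71.54520, -0.51533
2. -27.18473, -178.99879
3. 83.64768, 0.11240

Point 1:
  Lat: 32.712′ = 0.545200°; total 71.545200
  S ⇒ negate
  Longitude: 30.92′ = 0.515333°; total 0.515333
  hemisphere W, so the sign is −
Point 2:
  Lat: 27° + 11/60 + 5.03/3600 = 27 + 0.183333 + 0.001397 = 27.184731
  S ⇒ negate
  Lon: 178 + 59/60 + 55.64/3600 = 178.998789
  hemisphere W, so the sign is −
Point 3:
  Latitude: 38.8606′ = 0.647677°; total 83.647677
  N → positive
  Lon: 6.744′ = 0.112400°; total 0.112400
  E → positive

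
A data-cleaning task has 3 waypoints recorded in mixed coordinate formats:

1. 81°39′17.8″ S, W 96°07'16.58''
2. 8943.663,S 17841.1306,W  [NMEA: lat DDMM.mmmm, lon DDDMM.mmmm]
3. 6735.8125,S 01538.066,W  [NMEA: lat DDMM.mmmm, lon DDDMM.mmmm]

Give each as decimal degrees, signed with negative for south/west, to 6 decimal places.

Point 1:
  Lat: 39′ + 17.8″ = 39.29667′; 81 + 39.29667/60 = 81.6549444
  S → negative
  Lon: 96° + 7/60 + 16.58/3600 = 96 + 0.116667 + 0.004606 = 96.1212722
  hemisphere W, so the sign is −
Point 2:
  φ: degrees = first 2 digits = 89, minutes = 43.663; 89 + 43.663/60 = 89.7277167
  hemisphere S, so the sign is −
  Lon: split at 3 digits → 178° and 41.1306′; 178 + 41.1306/60 = 178.6855100
  W ⇒ negate
Point 3:
  Lat: split at 2 digits → 67° and 35.8125′; 67 + 35.8125/60 = 67.5968750
  S → negative
  Longitude: degrees = first 3 digits = 15, minutes = 38.066; 15 + 38.066/60 = 15.6344333
  W → negative

1. -81.654944, -96.121272
2. -89.727717, -178.685510
3. -67.596875, -15.634433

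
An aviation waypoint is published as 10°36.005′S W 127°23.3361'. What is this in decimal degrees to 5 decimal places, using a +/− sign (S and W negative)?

Latitude: 10 + 36.005/60 = 10.600083
S → negative
Longitude: 23.3361′ = 0.388935°; total 127.388935
hemisphere W, so the sign is −

-10.60008, -127.38894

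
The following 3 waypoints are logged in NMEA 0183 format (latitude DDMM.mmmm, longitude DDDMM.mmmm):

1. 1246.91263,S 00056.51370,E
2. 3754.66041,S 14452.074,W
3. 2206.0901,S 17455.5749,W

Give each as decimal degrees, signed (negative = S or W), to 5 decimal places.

Point 1:
  Lat: degrees = first 2 digits = 12, minutes = 46.91263; 12 + 46.91263/60 = 12.781877
  hemisphere S, so the sign is −
  Lon: split at 3 digits → 000° and 56.5137′; 0 + 56.5137/60 = 0.941895
  E ⇒ keep positive
Point 2:
  Lat: degrees = first 2 digits = 37, minutes = 54.66041; 37 + 54.66041/60 = 37.911007
  S ⇒ negate
  Lon: split at 3 digits → 144° and 52.074′; 144 + 52.074/60 = 144.867900
  W ⇒ negate
Point 3:
  Lat: split at 2 digits → 22° and 6.0901′; 22 + 6.0901/60 = 22.101502
  hemisphere S, so the sign is −
  λ: split at 3 digits → 174° and 55.5749′; 174 + 55.5749/60 = 174.926248
  hemisphere W, so the sign is −

1. -12.78188, 0.94190
2. -37.91101, -144.86790
3. -22.10150, -174.92625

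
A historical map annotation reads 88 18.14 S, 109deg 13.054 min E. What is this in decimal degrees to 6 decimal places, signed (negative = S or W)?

-88.302333, 109.217567

Latitude: 88 + 18.14/60 = 88.3023333
hemisphere S, so the sign is −
Longitude: 109 + 13.054/60 = 109.2175667
E → positive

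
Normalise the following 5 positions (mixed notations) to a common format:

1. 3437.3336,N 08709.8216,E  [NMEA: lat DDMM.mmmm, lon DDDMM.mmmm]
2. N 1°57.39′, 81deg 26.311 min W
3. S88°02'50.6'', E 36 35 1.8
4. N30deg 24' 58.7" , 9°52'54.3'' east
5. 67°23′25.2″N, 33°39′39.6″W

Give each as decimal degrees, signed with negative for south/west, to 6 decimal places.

Point 1:
  Lat: split at 2 digits → 34° and 37.3336′; 34 + 37.3336/60 = 34.6222267
  N ⇒ keep positive
  Longitude: degrees = first 3 digits = 87, minutes = 9.8216; 87 + 9.8216/60 = 87.1636933
  E → positive
Point 2:
  φ: 1 + 57.39/60 = 1.9565000
  N → positive
  Longitude: 26.311′ = 0.438517°; total 81.4385167
  hemisphere W, so the sign is −
Point 3:
  Latitude: 2′ + 50.6″ = 2.84333′; 88 + 2.84333/60 = 88.0473889
  hemisphere S, so the sign is −
  λ: 36° + 35/60 + 1.8/3600 = 36 + 0.583333 + 0.000500 = 36.5838333
  E → positive
Point 4:
  Lat: 24′ + 58.7″ = 24.97833′; 30 + 24.97833/60 = 30.4163056
  N → positive
  λ: 9° + 52/60 + 54.3/3600 = 9 + 0.866667 + 0.015083 = 9.8817500
  E → positive
Point 5:
  Latitude: 67° + 23/60 + 25.2/3600 = 67 + 0.383333 + 0.007000 = 67.3903333
  N ⇒ keep positive
  Lon: 33° + 39/60 + 39.6/3600 = 33 + 0.650000 + 0.011000 = 33.6610000
  W ⇒ negate

1. 34.622227, 87.163693
2. 1.956500, -81.438517
3. -88.047389, 36.583833
4. 30.416306, 9.881750
5. 67.390333, -33.661000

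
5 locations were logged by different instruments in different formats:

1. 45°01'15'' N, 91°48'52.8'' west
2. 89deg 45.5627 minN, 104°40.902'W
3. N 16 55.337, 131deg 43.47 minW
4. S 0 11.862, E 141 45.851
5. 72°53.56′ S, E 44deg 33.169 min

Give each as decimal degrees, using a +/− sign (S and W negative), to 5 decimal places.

Point 1:
  Lat: 1′ + 15″ = 1.25000′; 45 + 1.25000/60 = 45.020833
  N ⇒ keep positive
  Lon: 48′ + 52.8″ = 48.88000′; 91 + 48.88000/60 = 91.814667
  W ⇒ negate
Point 2:
  Lat: 45.5627′ = 0.759378°; total 89.759378
  N ⇒ keep positive
  Lon: 104 + 40.902/60 = 104.681700
  hemisphere W, so the sign is −
Point 3:
  Latitude: 16 + 55.337/60 = 16.922283
  N ⇒ keep positive
  λ: 131 + 43.47/60 = 131.724500
  W ⇒ negate
Point 4:
  φ: 11.862′ = 0.197700°; total 0.197700
  S ⇒ negate
  Lon: 45.851′ = 0.764183°; total 141.764183
  E ⇒ keep positive
Point 5:
  Latitude: 72 + 53.56/60 = 72.892667
  S ⇒ negate
  Lon: 44 + 33.169/60 = 44.552817
  E ⇒ keep positive

1. 45.02083, -91.81467
2. 89.75938, -104.68170
3. 16.92228, -131.72450
4. -0.19770, 141.76418
5. -72.89267, 44.55282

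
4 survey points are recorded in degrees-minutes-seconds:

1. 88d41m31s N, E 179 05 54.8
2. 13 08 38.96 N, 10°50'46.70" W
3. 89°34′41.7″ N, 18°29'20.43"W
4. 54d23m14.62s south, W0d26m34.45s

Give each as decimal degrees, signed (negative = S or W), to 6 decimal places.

Point 1:
  φ: 88 + 41/60 + 31/3600 = 88.6919444
  N → positive
  Longitude: 179 + 5/60 + 54.8/3600 = 179.0985556
  E → positive
Point 2:
  Latitude: 8′ + 38.96″ = 8.64933′; 13 + 8.64933/60 = 13.1441556
  N ⇒ keep positive
  λ: 10° + 50/60 + 46.7/3600 = 10 + 0.833333 + 0.012972 = 10.8463056
  W → negative
Point 3:
  Lat: 34′ + 41.7″ = 34.69500′; 89 + 34.69500/60 = 89.5782500
  N ⇒ keep positive
  Lon: 18 + 29/60 + 20.43/3600 = 18.4890083
  hemisphere W, so the sign is −
Point 4:
  Lat: 54° + 23/60 + 14.62/3600 = 54 + 0.383333 + 0.004061 = 54.3873944
  hemisphere S, so the sign is −
  λ: 26′ + 34.45″ = 26.57417′; 0 + 26.57417/60 = 0.4429028
  hemisphere W, so the sign is −

1. 88.691944, 179.098556
2. 13.144156, -10.846306
3. 89.578250, -18.489008
4. -54.387394, -0.442903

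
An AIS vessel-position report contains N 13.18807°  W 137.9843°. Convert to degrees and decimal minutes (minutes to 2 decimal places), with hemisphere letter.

13° 11.28′ N, 137° 59.06′ W

φ: minutes = (13.188070 − 13) × 60 = 11.2842
Lon: minutes = (137.984300 − 137) × 60 = 59.0580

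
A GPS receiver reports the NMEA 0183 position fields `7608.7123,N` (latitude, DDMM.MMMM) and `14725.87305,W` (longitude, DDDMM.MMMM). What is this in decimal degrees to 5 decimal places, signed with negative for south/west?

φ: degrees = first 2 digits = 76, minutes = 8.7123; 76 + 8.7123/60 = 76.145205
N ⇒ keep positive
λ: degrees = first 3 digits = 147, minutes = 25.87305; 147 + 25.87305/60 = 147.431218
W ⇒ negate

76.14521, -147.43122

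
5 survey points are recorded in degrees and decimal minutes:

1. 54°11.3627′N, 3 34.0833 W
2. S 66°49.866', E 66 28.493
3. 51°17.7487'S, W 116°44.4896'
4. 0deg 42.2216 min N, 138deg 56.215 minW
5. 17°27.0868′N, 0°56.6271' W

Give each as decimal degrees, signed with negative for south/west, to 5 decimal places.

1. 54.18938, -3.56806
2. -66.83110, 66.47488
3. -51.29581, -116.74149
4. 0.70369, -138.93692
5. 17.45145, -0.94379

Point 1:
  φ: 11.3627′ = 0.189378°; total 54.189378
  N → positive
  Longitude: 34.0833′ = 0.568055°; total 3.568055
  W ⇒ negate
Point 2:
  Latitude: 66 + 49.866/60 = 66.831100
  hemisphere S, so the sign is −
  λ: 28.493′ = 0.474883°; total 66.474883
  E → positive
Point 3:
  Lat: 17.7487′ = 0.295812°; total 51.295812
  hemisphere S, so the sign is −
  Longitude: 44.4896′ = 0.741493°; total 116.741493
  hemisphere W, so the sign is −
Point 4:
  Latitude: 42.2216′ = 0.703693°; total 0.703693
  N → positive
  λ: 138 + 56.215/60 = 138.936917
  W → negative
Point 5:
  Lat: 27.0868′ = 0.451447°; total 17.451447
  N ⇒ keep positive
  Longitude: 56.6271′ = 0.943785°; total 0.943785
  W ⇒ negate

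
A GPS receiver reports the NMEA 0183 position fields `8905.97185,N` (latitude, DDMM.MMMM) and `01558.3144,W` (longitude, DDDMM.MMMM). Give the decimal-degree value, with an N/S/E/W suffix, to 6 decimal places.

89.099531° N, 15.971907° W

Latitude: degrees = first 2 digits = 89, minutes = 5.97185; 89 + 5.97185/60 = 89.0995308
λ: split at 3 digits → 015° and 58.3144′; 15 + 58.3144/60 = 15.9719067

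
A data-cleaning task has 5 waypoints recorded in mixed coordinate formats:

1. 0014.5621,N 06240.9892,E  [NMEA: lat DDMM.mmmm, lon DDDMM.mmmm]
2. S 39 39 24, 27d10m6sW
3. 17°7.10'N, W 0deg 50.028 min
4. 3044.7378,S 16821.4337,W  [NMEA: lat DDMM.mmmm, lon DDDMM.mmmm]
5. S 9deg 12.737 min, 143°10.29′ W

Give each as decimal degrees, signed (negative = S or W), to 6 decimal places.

1. 0.242702, 62.683153
2. -39.656667, -27.168333
3. 17.118333, -0.833800
4. -30.745630, -168.357228
5. -9.212283, -143.171500

Point 1:
  Latitude: split at 2 digits → 00° and 14.5621′; 0 + 14.5621/60 = 0.2427017
  N ⇒ keep positive
  λ: split at 3 digits → 062° and 40.9892′; 62 + 40.9892/60 = 62.6831533
  E ⇒ keep positive
Point 2:
  Lat: 39′ + 24″ = 39.40000′; 39 + 39.40000/60 = 39.6566667
  S → negative
  Lon: 27° + 10/60 + 6/3600 = 27 + 0.166667 + 0.001667 = 27.1683333
  hemisphere W, so the sign is −
Point 3:
  Lat: 7.1′ = 0.118333°; total 17.1183333
  N → positive
  Lon: 0 + 50.028/60 = 0.8338000
  hemisphere W, so the sign is −
Point 4:
  Latitude: split at 2 digits → 30° and 44.7378′; 30 + 44.7378/60 = 30.7456300
  S → negative
  λ: split at 3 digits → 168° and 21.4337′; 168 + 21.4337/60 = 168.3572283
  W → negative
Point 5:
  φ: 12.737′ = 0.212283°; total 9.2122833
  S ⇒ negate
  Lon: 143 + 10.29/60 = 143.1715000
  hemisphere W, so the sign is −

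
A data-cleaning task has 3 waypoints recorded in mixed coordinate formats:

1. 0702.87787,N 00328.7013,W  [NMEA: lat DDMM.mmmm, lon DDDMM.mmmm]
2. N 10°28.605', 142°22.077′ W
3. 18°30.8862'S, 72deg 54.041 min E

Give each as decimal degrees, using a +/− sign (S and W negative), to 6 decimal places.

Point 1:
  Lat: split at 2 digits → 07° and 2.87787′; 7 + 2.87787/60 = 7.0479645
  N → positive
  Longitude: split at 3 digits → 003° and 28.7013′; 3 + 28.7013/60 = 3.4783550
  W → negative
Point 2:
  Lat: 28.605′ = 0.476750°; total 10.4767500
  N → positive
  λ: 142 + 22.077/60 = 142.3679500
  W ⇒ negate
Point 3:
  φ: 18 + 30.8862/60 = 18.5147700
  hemisphere S, so the sign is −
  Longitude: 54.041′ = 0.900683°; total 72.9006833
  E ⇒ keep positive

1. 7.047965, -3.478355
2. 10.476750, -142.367950
3. -18.514770, 72.900683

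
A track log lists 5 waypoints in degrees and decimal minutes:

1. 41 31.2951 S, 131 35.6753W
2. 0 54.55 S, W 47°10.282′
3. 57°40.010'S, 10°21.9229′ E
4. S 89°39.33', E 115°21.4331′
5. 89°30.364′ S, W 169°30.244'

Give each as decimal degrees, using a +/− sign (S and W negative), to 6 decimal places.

1. -41.521585, -131.594588
2. -0.909167, -47.171367
3. -57.666833, 10.365382
4. -89.655500, 115.357218
5. -89.506067, -169.504067

Point 1:
  φ: 31.2951′ = 0.521585°; total 41.5215850
  hemisphere S, so the sign is −
  Lon: 131 + 35.6753/60 = 131.5945883
  W ⇒ negate
Point 2:
  Lat: 0 + 54.55/60 = 0.9091667
  hemisphere S, so the sign is −
  Lon: 10.282′ = 0.171367°; total 47.1713667
  hemisphere W, so the sign is −
Point 3:
  Latitude: 57 + 40.01/60 = 57.6668333
  S → negative
  λ: 21.9229′ = 0.365382°; total 10.3653817
  E ⇒ keep positive
Point 4:
  Lat: 39.33′ = 0.655500°; total 89.6555000
  S ⇒ negate
  λ: 115 + 21.4331/60 = 115.3572183
  E ⇒ keep positive
Point 5:
  Lat: 89 + 30.364/60 = 89.5060667
  S → negative
  Lon: 30.244′ = 0.504067°; total 169.5040667
  W → negative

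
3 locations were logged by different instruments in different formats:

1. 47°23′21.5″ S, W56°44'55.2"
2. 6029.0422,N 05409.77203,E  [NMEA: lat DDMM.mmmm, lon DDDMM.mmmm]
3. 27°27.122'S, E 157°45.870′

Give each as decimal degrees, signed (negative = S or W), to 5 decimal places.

Point 1:
  Lat: 47 + 23/60 + 21.5/3600 = 47.389306
  S → negative
  Longitude: 56° + 44/60 + 55.2/3600 = 56 + 0.733333 + 0.015333 = 56.748667
  hemisphere W, so the sign is −
Point 2:
  φ: split at 2 digits → 60° and 29.0422′; 60 + 29.0422/60 = 60.484037
  N ⇒ keep positive
  Lon: degrees = first 3 digits = 54, minutes = 9.77203; 54 + 9.77203/60 = 54.162867
  E ⇒ keep positive
Point 3:
  Latitude: 27.122′ = 0.452033°; total 27.452033
  S ⇒ negate
  λ: 45.87′ = 0.764500°; total 157.764500
  E ⇒ keep positive

1. -47.38931, -56.74867
2. 60.48404, 54.16287
3. -27.45203, 157.76450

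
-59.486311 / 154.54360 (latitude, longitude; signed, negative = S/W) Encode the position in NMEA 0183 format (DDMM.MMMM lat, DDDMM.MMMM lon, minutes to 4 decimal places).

5929.1787,S / 15432.6160,E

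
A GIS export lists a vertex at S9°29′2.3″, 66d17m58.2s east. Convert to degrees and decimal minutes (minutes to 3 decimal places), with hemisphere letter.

9° 29.038′ S, 66° 17.970′ E

Lat: seconds/60 = 0.03833; minutes = 29 + 0.03833 = 29.03833
Lon: 17 + 58.2/60 = 17.97000′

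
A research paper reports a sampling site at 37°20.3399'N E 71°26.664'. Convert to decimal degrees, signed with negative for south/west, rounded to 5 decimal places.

Lat: 20.3399′ = 0.338998°; total 37.338998
N ⇒ keep positive
λ: 71 + 26.664/60 = 71.444400
E ⇒ keep positive

37.33900, 71.44440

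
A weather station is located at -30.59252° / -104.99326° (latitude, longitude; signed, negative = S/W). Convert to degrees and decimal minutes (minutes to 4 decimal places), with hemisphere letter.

30° 35.5512′ S, 104° 59.5956′ W

Latitude is negative → S; |value| = 30.592520
Latitude: minutes = (30.592520 − 30) × 60 = 35.551200
Longitude is negative → W; |value| = 104.993260
λ: 104° + 0.993260 × 60 = 104° 59.595600′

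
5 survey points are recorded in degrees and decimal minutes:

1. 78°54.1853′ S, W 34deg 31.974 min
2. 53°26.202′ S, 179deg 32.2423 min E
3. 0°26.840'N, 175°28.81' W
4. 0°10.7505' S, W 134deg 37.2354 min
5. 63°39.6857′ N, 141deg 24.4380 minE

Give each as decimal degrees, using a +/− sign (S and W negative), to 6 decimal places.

Point 1:
  Lat: 78 + 54.1853/60 = 78.9030883
  S ⇒ negate
  Lon: 34 + 31.974/60 = 34.5329000
  hemisphere W, so the sign is −
Point 2:
  Latitude: 53 + 26.202/60 = 53.4367000
  S ⇒ negate
  Longitude: 32.2423′ = 0.537372°; total 179.5373717
  E ⇒ keep positive
Point 3:
  Latitude: 26.84′ = 0.447333°; total 0.4473333
  N ⇒ keep positive
  Longitude: 175 + 28.81/60 = 175.4801667
  W → negative
Point 4:
  φ: 0 + 10.7505/60 = 0.1791750
  S → negative
  λ: 134 + 37.2354/60 = 134.6205900
  W ⇒ negate
Point 5:
  φ: 63 + 39.6857/60 = 63.6614283
  N ⇒ keep positive
  λ: 24.438′ = 0.407300°; total 141.4073000
  E → positive

1. -78.903088, -34.532900
2. -53.436700, 179.537372
3. 0.447333, -175.480167
4. -0.179175, -134.620590
5. 63.661428, 141.407300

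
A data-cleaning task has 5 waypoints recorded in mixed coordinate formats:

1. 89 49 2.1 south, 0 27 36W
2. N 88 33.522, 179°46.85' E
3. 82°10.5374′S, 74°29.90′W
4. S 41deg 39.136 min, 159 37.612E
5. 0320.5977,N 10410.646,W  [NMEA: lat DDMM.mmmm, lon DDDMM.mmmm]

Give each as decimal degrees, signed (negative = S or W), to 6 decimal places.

1. -89.817250, -0.460000
2. 88.558700, 179.780833
3. -82.175623, -74.498333
4. -41.652267, 159.626867
5. 3.343295, -104.177433

Point 1:
  Lat: 89 + 49/60 + 2.1/3600 = 89.8172500
  hemisphere S, so the sign is −
  Longitude: 27′ + 36″ = 27.60000′; 0 + 27.60000/60 = 0.4600000
  hemisphere W, so the sign is −
Point 2:
  Lat: 33.522′ = 0.558700°; total 88.5587000
  N ⇒ keep positive
  Longitude: 179 + 46.85/60 = 179.7808333
  E ⇒ keep positive
Point 3:
  Latitude: 82 + 10.5374/60 = 82.1756233
  S ⇒ negate
  Longitude: 29.9′ = 0.498333°; total 74.4983333
  W ⇒ negate
Point 4:
  Latitude: 39.136′ = 0.652267°; total 41.6522667
  S ⇒ negate
  λ: 159 + 37.612/60 = 159.6268667
  E → positive
Point 5:
  φ: degrees = first 2 digits = 3, minutes = 20.5977; 3 + 20.5977/60 = 3.3432950
  N ⇒ keep positive
  Lon: split at 3 digits → 104° and 10.646′; 104 + 10.646/60 = 104.1774333
  W → negative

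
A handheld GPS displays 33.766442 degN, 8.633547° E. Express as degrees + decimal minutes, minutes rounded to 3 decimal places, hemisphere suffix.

33° 45.987′ N, 8° 38.013′ E

Lat: minutes = (33.766442 − 33) × 60 = 45.98652
Longitude: 8° + 0.633547 × 60 = 8° 38.01282′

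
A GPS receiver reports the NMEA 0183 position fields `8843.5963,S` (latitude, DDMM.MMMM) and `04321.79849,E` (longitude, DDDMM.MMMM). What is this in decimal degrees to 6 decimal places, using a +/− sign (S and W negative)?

-88.726605, 43.363308

φ: degrees = first 2 digits = 88, minutes = 43.5963; 88 + 43.5963/60 = 88.7266050
S → negative
Lon: split at 3 digits → 043° and 21.79849′; 43 + 21.79849/60 = 43.3633082
E ⇒ keep positive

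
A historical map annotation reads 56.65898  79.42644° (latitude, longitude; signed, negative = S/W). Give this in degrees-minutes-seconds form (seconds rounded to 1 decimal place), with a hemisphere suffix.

56°39′32.3″ N, 79°25′35.2″ E

Latitude: 0.658980 × 60 = 39.53880′ → 39′, remainder × 60 = 32.328″
λ: 0.426440° → 25.58640′; 0.58640 × 60 = 35.184″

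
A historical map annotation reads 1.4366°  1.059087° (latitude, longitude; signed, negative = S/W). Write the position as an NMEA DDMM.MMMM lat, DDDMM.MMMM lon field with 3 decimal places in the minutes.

0126.196,N / 00103.545,E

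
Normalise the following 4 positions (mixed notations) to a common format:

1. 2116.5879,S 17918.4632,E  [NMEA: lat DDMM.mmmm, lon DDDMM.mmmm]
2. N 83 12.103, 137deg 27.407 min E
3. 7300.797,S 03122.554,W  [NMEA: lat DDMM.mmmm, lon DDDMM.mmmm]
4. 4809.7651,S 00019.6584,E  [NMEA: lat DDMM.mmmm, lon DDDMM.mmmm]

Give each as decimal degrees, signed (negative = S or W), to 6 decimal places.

1. -21.276465, 179.307720
2. 83.201717, 137.456783
3. -73.013283, -31.375900
4. -48.162752, 0.327640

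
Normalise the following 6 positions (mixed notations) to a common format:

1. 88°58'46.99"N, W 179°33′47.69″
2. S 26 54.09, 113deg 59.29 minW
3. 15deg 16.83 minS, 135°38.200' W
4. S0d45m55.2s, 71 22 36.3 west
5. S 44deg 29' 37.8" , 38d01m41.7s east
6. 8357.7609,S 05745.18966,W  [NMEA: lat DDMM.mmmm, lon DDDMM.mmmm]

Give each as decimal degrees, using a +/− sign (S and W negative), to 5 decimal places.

Point 1:
  Latitude: 88 + 58/60 + 46.99/3600 = 88.979719
  N → positive
  Longitude: 179° + 33/60 + 47.69/3600 = 179 + 0.550000 + 0.013247 = 179.563247
  hemisphere W, so the sign is −
Point 2:
  Latitude: 26 + 54.09/60 = 26.901500
  S → negative
  λ: 113 + 59.29/60 = 113.988167
  W ⇒ negate
Point 3:
  φ: 16.83′ = 0.280500°; total 15.280500
  hemisphere S, so the sign is −
  Lon: 135 + 38.2/60 = 135.636667
  W ⇒ negate
Point 4:
  φ: 0 + 45/60 + 55.2/3600 = 0.765333
  hemisphere S, so the sign is −
  Lon: 71° + 22/60 + 36.3/3600 = 71 + 0.366667 + 0.010083 = 71.376750
  W → negative
Point 5:
  Lat: 29′ + 37.8″ = 29.63000′; 44 + 29.63000/60 = 44.493833
  S ⇒ negate
  Lon: 1′ + 41.7″ = 1.69500′; 38 + 1.69500/60 = 38.028250
  E ⇒ keep positive
Point 6:
  Latitude: degrees = first 2 digits = 83, minutes = 57.7609; 83 + 57.7609/60 = 83.962682
  S ⇒ negate
  Longitude: degrees = first 3 digits = 57, minutes = 45.18966; 57 + 45.18966/60 = 57.753161
  hemisphere W, so the sign is −

1. 88.97972, -179.56325
2. -26.90150, -113.98817
3. -15.28050, -135.63667
4. -0.76533, -71.37675
5. -44.49383, 38.02825
6. -83.96268, -57.75316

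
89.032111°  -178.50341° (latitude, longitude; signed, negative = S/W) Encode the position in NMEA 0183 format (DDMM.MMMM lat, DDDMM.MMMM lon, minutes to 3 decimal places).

8901.927,N / 17830.205,W

Latitude: minutes = (89.032111 − 89) × 60 = 1.92666
Longitude is negative → W; |value| = 178.503410
Longitude: fractional part 0.503410 → 30.20460 minutes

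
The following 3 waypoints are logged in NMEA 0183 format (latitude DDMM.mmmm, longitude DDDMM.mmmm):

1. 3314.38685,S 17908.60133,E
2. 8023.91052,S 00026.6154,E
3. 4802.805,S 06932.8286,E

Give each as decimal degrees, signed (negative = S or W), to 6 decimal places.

Point 1:
  Lat: degrees = first 2 digits = 33, minutes = 14.38685; 33 + 14.38685/60 = 33.2397808
  S ⇒ negate
  Lon: split at 3 digits → 179° and 8.60133′; 179 + 8.60133/60 = 179.1433555
  E ⇒ keep positive
Point 2:
  φ: degrees = first 2 digits = 80, minutes = 23.91052; 80 + 23.91052/60 = 80.3985087
  S ⇒ negate
  Lon: split at 3 digits → 000° and 26.6154′; 0 + 26.6154/60 = 0.4435900
  E ⇒ keep positive
Point 3:
  Lat: degrees = first 2 digits = 48, minutes = 2.805; 48 + 2.805/60 = 48.0467500
  S → negative
  Lon: degrees = first 3 digits = 69, minutes = 32.8286; 69 + 32.8286/60 = 69.5471433
  E → positive

1. -33.239781, 179.143356
2. -80.398509, 0.443590
3. -48.046750, 69.547143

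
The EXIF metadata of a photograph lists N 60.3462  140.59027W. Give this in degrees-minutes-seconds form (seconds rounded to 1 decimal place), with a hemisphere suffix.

Latitude: 0.346200° → 20.77200′; 0.77200 × 60 = 46.320″
λ: 0.590270° → 35.41620′; 0.41620 × 60 = 24.972″

60°20′46.3″ N, 140°35′25.0″ W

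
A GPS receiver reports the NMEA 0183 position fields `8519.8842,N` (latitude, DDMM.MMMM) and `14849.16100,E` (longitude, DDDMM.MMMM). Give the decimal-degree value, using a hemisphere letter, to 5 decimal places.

85.33140° N, 148.81935° E

φ: split at 2 digits → 85° and 19.8842′; 85 + 19.8842/60 = 85.331403
Lon: degrees = first 3 digits = 148, minutes = 49.161; 148 + 49.161/60 = 148.819350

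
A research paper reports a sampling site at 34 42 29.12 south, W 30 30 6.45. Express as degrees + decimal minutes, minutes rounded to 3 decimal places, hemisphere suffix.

Lat: 42 + 29.12/60 = 42.48533′
λ: 30 + 6.45/60 = 30.10750′

34° 42.485′ S, 30° 30.108′ W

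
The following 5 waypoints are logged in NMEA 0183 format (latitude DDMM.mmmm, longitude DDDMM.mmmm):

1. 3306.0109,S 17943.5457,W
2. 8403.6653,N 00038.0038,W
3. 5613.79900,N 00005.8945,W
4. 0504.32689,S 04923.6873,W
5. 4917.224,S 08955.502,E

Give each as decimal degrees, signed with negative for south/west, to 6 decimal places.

Point 1:
  φ: degrees = first 2 digits = 33, minutes = 6.0109; 33 + 6.0109/60 = 33.1001817
  S → negative
  λ: degrees = first 3 digits = 179, minutes = 43.5457; 179 + 43.5457/60 = 179.7257617
  W ⇒ negate
Point 2:
  Latitude: split at 2 digits → 84° and 3.6653′; 84 + 3.6653/60 = 84.0610883
  N ⇒ keep positive
  Longitude: split at 3 digits → 000° and 38.0038′; 0 + 38.0038/60 = 0.6333967
  W ⇒ negate
Point 3:
  Lat: degrees = first 2 digits = 56, minutes = 13.799; 56 + 13.799/60 = 56.2299833
  N → positive
  Lon: split at 3 digits → 000° and 5.8945′; 0 + 5.8945/60 = 0.0982417
  W → negative
Point 4:
  Latitude: degrees = first 2 digits = 5, minutes = 4.32689; 5 + 4.32689/60 = 5.0721148
  S ⇒ negate
  Lon: split at 3 digits → 049° and 23.6873′; 49 + 23.6873/60 = 49.3947883
  W ⇒ negate
Point 5:
  Lat: split at 2 digits → 49° and 17.224′; 49 + 17.224/60 = 49.2870667
  S → negative
  Longitude: degrees = first 3 digits = 89, minutes = 55.502; 89 + 55.502/60 = 89.9250333
  E → positive

1. -33.100182, -179.725762
2. 84.061088, -0.633397
3. 56.229983, -0.098242
4. -5.072115, -49.394788
5. -49.287067, 89.925033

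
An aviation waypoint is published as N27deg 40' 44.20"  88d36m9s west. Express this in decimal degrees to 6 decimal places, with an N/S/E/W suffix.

Latitude: 27° + 40/60 + 44.2/3600 = 27 + 0.666667 + 0.012278 = 27.6789444
Lon: 88° + 36/60 + 9/3600 = 88 + 0.600000 + 0.002500 = 88.6025000

27.678944° N, 88.602500° W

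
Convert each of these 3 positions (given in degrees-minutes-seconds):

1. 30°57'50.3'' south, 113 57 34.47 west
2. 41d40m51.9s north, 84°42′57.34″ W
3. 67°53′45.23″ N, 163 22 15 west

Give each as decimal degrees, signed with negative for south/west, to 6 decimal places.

1. -30.963972, -113.959575
2. 41.681083, -84.715928
3. 67.895897, -163.370833

Point 1:
  φ: 30 + 57/60 + 50.3/3600 = 30.9639722
  hemisphere S, so the sign is −
  Longitude: 113° + 57/60 + 34.47/3600 = 113 + 0.950000 + 0.009575 = 113.9595750
  W → negative
Point 2:
  φ: 41° + 40/60 + 51.9/3600 = 41 + 0.666667 + 0.014417 = 41.6810833
  N → positive
  Lon: 42′ + 57.34″ = 42.95567′; 84 + 42.95567/60 = 84.7159278
  W → negative
Point 3:
  φ: 53′ + 45.23″ = 53.75383′; 67 + 53.75383/60 = 67.8958972
  N → positive
  λ: 22′ + 15″ = 22.25000′; 163 + 22.25000/60 = 163.3708333
  W ⇒ negate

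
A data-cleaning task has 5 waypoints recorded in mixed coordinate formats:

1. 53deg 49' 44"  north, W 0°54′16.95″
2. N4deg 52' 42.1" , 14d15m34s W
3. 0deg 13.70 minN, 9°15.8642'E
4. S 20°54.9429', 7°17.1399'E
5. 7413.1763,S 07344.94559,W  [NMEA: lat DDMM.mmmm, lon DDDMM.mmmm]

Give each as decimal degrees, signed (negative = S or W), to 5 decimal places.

Point 1:
  Lat: 53° + 49/60 + 44/3600 = 53 + 0.816667 + 0.012222 = 53.828889
  N ⇒ keep positive
  λ: 54′ + 16.95″ = 54.28250′; 0 + 54.28250/60 = 0.904708
  W → negative
Point 2:
  Latitude: 52′ + 42.1″ = 52.70167′; 4 + 52.70167/60 = 4.878361
  N ⇒ keep positive
  Lon: 15′ + 34″ = 15.56667′; 14 + 15.56667/60 = 14.259444
  hemisphere W, so the sign is −
Point 3:
  φ: 0 + 13.7/60 = 0.228333
  N → positive
  Lon: 15.8642′ = 0.264403°; total 9.264403
  E → positive
Point 4:
  φ: 20 + 54.9429/60 = 20.915715
  S ⇒ negate
  λ: 7 + 17.1399/60 = 7.285665
  E ⇒ keep positive
Point 5:
  Lat: degrees = first 2 digits = 74, minutes = 13.1763; 74 + 13.1763/60 = 74.219605
  hemisphere S, so the sign is −
  Lon: split at 3 digits → 073° and 44.94559′; 73 + 44.94559/60 = 73.749093
  hemisphere W, so the sign is −

1. 53.82889, -0.90471
2. 4.87836, -14.25944
3. 0.22833, 9.26440
4. -20.91572, 7.28567
5. -74.21961, -73.74909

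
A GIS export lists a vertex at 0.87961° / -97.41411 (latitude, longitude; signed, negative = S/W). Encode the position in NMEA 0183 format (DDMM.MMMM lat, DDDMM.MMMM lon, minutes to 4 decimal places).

Lat: 0° + 0.879610 × 60 = 0° 52.776600′
Longitude is negative → W; |value| = 97.414110
λ: minutes = (97.414110 − 97) × 60 = 24.846600

0052.7766,N / 09724.8466,W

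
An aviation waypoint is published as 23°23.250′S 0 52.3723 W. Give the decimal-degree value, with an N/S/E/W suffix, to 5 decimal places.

Latitude: 23.25′ = 0.387500°; total 23.387500
Lon: 52.3723′ = 0.872872°; total 0.872872

23.38750° S, 0.87287° W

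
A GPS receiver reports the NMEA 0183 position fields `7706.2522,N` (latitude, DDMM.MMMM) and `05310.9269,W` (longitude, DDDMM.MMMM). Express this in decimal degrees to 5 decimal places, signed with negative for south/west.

Lat: split at 2 digits → 77° and 6.2522′; 77 + 6.2522/60 = 77.104203
N → positive
Lon: split at 3 digits → 053° and 10.9269′; 53 + 10.9269/60 = 53.182115
hemisphere W, so the sign is −

77.10420, -53.18212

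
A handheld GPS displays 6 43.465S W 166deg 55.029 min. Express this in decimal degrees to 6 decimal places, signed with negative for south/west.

φ: 6 + 43.465/60 = 6.7244167
S ⇒ negate
λ: 55.029′ = 0.917150°; total 166.9171500
W ⇒ negate

-6.724417, -166.917150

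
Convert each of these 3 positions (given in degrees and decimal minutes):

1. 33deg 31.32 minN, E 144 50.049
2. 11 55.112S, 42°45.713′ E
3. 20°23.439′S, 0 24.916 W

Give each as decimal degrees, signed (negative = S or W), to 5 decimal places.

1. 33.52200, 144.83415
2. -11.91853, 42.76188
3. -20.39065, -0.41527

Point 1:
  φ: 33 + 31.32/60 = 33.522000
  N ⇒ keep positive
  Lon: 144 + 50.049/60 = 144.834150
  E → positive
Point 2:
  φ: 55.112′ = 0.918533°; total 11.918533
  S ⇒ negate
  λ: 42 + 45.713/60 = 42.761883
  E ⇒ keep positive
Point 3:
  Latitude: 23.439′ = 0.390650°; total 20.390650
  hemisphere S, so the sign is −
  λ: 0 + 24.916/60 = 0.415267
  W ⇒ negate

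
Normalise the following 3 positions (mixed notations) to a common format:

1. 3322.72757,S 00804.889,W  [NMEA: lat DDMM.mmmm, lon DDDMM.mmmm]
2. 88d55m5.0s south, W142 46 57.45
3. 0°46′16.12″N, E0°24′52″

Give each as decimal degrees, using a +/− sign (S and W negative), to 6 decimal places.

Point 1:
  φ: degrees = first 2 digits = 33, minutes = 22.72757; 33 + 22.72757/60 = 33.3787928
  S ⇒ negate
  Lon: split at 3 digits → 008° and 4.889′; 8 + 4.889/60 = 8.0814833
  W ⇒ negate
Point 2:
  Lat: 88 + 55/60 + 5/3600 = 88.9180556
  hemisphere S, so the sign is −
  λ: 46′ + 57.45″ = 46.95750′; 142 + 46.95750/60 = 142.7826250
  W ⇒ negate
Point 3:
  φ: 0 + 46/60 + 16.12/3600 = 0.7711444
  N ⇒ keep positive
  Longitude: 24′ + 52″ = 24.86667′; 0 + 24.86667/60 = 0.4144444
  E → positive

1. -33.378793, -8.081483
2. -88.918056, -142.782625
3. 0.771144, 0.414444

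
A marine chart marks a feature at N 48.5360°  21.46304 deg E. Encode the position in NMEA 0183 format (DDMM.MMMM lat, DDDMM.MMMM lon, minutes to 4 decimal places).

Latitude: fractional part 0.536000 → 32.160000 minutes
Lon: 21° + 0.463040 × 60 = 21° 27.782400′

4832.1600,N / 02127.7824,E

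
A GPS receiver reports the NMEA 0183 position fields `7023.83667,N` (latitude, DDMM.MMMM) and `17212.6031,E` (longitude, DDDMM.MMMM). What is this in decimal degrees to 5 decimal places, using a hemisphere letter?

70.39728° N, 172.21005° E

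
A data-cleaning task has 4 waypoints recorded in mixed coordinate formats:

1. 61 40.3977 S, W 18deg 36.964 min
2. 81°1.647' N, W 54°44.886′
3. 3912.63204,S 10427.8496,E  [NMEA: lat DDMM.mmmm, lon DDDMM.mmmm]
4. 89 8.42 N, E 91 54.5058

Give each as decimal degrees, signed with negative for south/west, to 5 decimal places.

1. -61.67330, -18.61607
2. 81.02745, -54.74810
3. -39.21053, 104.46416
4. 89.14033, 91.90843

Point 1:
  Latitude: 61 + 40.3977/60 = 61.673295
  S ⇒ negate
  λ: 18 + 36.964/60 = 18.616067
  hemisphere W, so the sign is −
Point 2:
  φ: 1.647′ = 0.027450°; total 81.027450
  N → positive
  λ: 44.886′ = 0.748100°; total 54.748100
  W → negative
Point 3:
  Latitude: degrees = first 2 digits = 39, minutes = 12.63204; 39 + 12.63204/60 = 39.210534
  hemisphere S, so the sign is −
  λ: split at 3 digits → 104° and 27.8496′; 104 + 27.8496/60 = 104.464160
  E ⇒ keep positive
Point 4:
  Lat: 8.42′ = 0.140333°; total 89.140333
  N → positive
  λ: 54.5058′ = 0.908430°; total 91.908430
  E → positive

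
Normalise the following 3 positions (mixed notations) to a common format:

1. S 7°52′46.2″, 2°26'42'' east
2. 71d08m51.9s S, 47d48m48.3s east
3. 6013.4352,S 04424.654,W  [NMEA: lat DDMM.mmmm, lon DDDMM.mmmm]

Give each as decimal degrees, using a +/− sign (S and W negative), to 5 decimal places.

1. -7.87950, 2.44500
2. -71.14775, 47.81342
3. -60.22392, -44.41090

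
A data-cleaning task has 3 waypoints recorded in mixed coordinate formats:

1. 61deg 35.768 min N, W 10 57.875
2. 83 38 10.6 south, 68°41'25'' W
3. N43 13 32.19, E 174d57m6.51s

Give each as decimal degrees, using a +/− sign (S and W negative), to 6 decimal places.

Point 1:
  Lat: 35.768′ = 0.596133°; total 61.5961333
  N → positive
  λ: 10 + 57.875/60 = 10.9645833
  hemisphere W, so the sign is −
Point 2:
  φ: 83° + 38/60 + 10.6/3600 = 83 + 0.633333 + 0.002944 = 83.6362778
  S → negative
  λ: 41′ + 25″ = 41.41667′; 68 + 41.41667/60 = 68.6902778
  W ⇒ negate
Point 3:
  φ: 43° + 13/60 + 32.19/3600 = 43 + 0.216667 + 0.008942 = 43.2256083
  N ⇒ keep positive
  Longitude: 57′ + 6.51″ = 57.10850′; 174 + 57.10850/60 = 174.9518083
  E → positive

1. 61.596133, -10.964583
2. -83.636278, -68.690278
3. 43.225608, 174.951808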